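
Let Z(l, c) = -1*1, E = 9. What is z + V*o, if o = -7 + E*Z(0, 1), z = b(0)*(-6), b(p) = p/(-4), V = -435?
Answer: 6960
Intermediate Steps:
Z(l, c) = -1
b(p) = -p/4 (b(p) = p*(-1/4) = -p/4)
z = 0 (z = -1/4*0*(-6) = 0*(-6) = 0)
o = -16 (o = -7 + 9*(-1) = -7 - 9 = -16)
z + V*o = 0 - 435*(-16) = 0 + 6960 = 6960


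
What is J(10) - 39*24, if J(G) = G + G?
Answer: -916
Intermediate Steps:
J(G) = 2*G
J(10) - 39*24 = 2*10 - 39*24 = 20 - 936 = -916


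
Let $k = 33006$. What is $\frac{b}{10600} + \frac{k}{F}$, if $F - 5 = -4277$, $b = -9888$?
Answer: $- \frac{8168857}{943400} \approx -8.659$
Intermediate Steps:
$F = -4272$ ($F = 5 - 4277 = -4272$)
$\frac{b}{10600} + \frac{k}{F} = - \frac{9888}{10600} + \frac{33006}{-4272} = \left(-9888\right) \frac{1}{10600} + 33006 \left(- \frac{1}{4272}\right) = - \frac{1236}{1325} - \frac{5501}{712} = - \frac{8168857}{943400}$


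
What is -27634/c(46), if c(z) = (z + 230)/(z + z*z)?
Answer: -649399/3 ≈ -2.1647e+5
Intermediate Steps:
c(z) = (230 + z)/(z + z²)
-27634/c(46) = -27634*46*(1 + 46)/(230 + 46) = -27634/((1/46)*276/47) = -27634/((1/46)*(1/47)*276) = -27634/6/47 = -27634*47/6 = -649399/3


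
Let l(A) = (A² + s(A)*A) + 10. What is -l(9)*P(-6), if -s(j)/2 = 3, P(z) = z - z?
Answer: 0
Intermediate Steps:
P(z) = 0
s(j) = -6 (s(j) = -2*3 = -6)
l(A) = 10 + A² - 6*A (l(A) = (A² - 6*A) + 10 = 10 + A² - 6*A)
-l(9)*P(-6) = -(10 + 9² - 6*9)*0 = -(10 + 81 - 54)*0 = -37*0 = -1*0 = 0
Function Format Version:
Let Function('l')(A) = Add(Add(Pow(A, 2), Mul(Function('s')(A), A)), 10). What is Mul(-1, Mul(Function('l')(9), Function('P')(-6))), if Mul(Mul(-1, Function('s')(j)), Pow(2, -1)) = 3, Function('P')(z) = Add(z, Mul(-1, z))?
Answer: 0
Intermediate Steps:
Function('P')(z) = 0
Function('s')(j) = -6 (Function('s')(j) = Mul(-2, 3) = -6)
Function('l')(A) = Add(10, Pow(A, 2), Mul(-6, A)) (Function('l')(A) = Add(Add(Pow(A, 2), Mul(-6, A)), 10) = Add(10, Pow(A, 2), Mul(-6, A)))
Mul(-1, Mul(Function('l')(9), Function('P')(-6))) = Mul(-1, Mul(Add(10, Pow(9, 2), Mul(-6, 9)), 0)) = Mul(-1, Mul(Add(10, 81, -54), 0)) = Mul(-1, Mul(37, 0)) = Mul(-1, 0) = 0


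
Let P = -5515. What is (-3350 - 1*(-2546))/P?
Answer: 804/5515 ≈ 0.14578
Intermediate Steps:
(-3350 - 1*(-2546))/P = (-3350 - 1*(-2546))/(-5515) = (-3350 + 2546)*(-1/5515) = -804*(-1/5515) = 804/5515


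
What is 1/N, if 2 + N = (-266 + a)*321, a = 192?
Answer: -1/23756 ≈ -4.2095e-5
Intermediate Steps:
N = -23756 (N = -2 + (-266 + 192)*321 = -2 - 74*321 = -2 - 23754 = -23756)
1/N = 1/(-23756) = -1/23756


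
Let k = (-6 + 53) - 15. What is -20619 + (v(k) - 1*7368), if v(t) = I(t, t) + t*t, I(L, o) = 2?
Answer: -26961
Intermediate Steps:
k = 32 (k = 47 - 15 = 32)
v(t) = 2 + t² (v(t) = 2 + t*t = 2 + t²)
-20619 + (v(k) - 1*7368) = -20619 + ((2 + 32²) - 1*7368) = -20619 + ((2 + 1024) - 7368) = -20619 + (1026 - 7368) = -20619 - 6342 = -26961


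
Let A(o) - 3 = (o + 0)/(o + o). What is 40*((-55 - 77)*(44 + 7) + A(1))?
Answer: -269140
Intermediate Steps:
A(o) = 7/2 (A(o) = 3 + (o + 0)/(o + o) = 3 + o/((2*o)) = 3 + o*(1/(2*o)) = 3 + ½ = 7/2)
40*((-55 - 77)*(44 + 7) + A(1)) = 40*((-55 - 77)*(44 + 7) + 7/2) = 40*(-132*51 + 7/2) = 40*(-6732 + 7/2) = 40*(-13457/2) = -269140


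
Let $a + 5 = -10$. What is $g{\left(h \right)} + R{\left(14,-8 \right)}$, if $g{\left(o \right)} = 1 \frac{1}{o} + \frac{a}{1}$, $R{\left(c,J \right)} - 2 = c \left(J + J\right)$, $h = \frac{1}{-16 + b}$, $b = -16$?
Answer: $-269$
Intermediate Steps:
$a = -15$ ($a = -5 - 10 = -15$)
$h = - \frac{1}{32}$ ($h = \frac{1}{-16 - 16} = \frac{1}{-32} = - \frac{1}{32} \approx -0.03125$)
$R{\left(c,J \right)} = 2 + 2 J c$ ($R{\left(c,J \right)} = 2 + c \left(J + J\right) = 2 + c 2 J = 2 + 2 J c$)
$g{\left(o \right)} = -15 + \frac{1}{o}$ ($g{\left(o \right)} = 1 \frac{1}{o} - \frac{15}{1} = \frac{1}{o} - 15 = -15 + \frac{1}{o}$)
$g{\left(h \right)} + R{\left(14,-8 \right)} = \left(-15 + \frac{1}{- \frac{1}{32}}\right) + \left(2 + 2 \left(-8\right) 14\right) = \left(-15 - 32\right) + \left(2 - 224\right) = -47 - 222 = -269$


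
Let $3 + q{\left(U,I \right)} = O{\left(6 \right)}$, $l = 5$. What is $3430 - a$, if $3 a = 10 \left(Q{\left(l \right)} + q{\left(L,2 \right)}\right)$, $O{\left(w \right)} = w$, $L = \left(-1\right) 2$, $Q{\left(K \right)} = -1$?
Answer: $\frac{10270}{3} \approx 3423.3$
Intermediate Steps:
$L = -2$
$q{\left(U,I \right)} = 3$ ($q{\left(U,I \right)} = -3 + 6 = 3$)
$a = \frac{20}{3}$ ($a = \frac{10 \left(-1 + 3\right)}{3} = \frac{10 \cdot 2}{3} = \frac{1}{3} \cdot 20 = \frac{20}{3} \approx 6.6667$)
$3430 - a = 3430 - \frac{20}{3} = \frac{10270}{3}$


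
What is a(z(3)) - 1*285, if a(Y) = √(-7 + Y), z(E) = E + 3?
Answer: -285 + I ≈ -285.0 + 1.0*I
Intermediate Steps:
z(E) = 3 + E
a(z(3)) - 1*285 = √(-7 + (3 + 3)) - 1*285 = √(-7 + 6) - 285 = √(-1) - 285 = I - 285 = -285 + I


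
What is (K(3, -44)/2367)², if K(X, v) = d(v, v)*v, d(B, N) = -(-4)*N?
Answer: 59969536/5602689 ≈ 10.704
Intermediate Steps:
d(B, N) = 4*N
K(X, v) = 4*v² (K(X, v) = (4*v)*v = 4*v²)
(K(3, -44)/2367)² = ((4*(-44)²)/2367)² = ((4*1936)*(1/2367))² = (7744*(1/2367))² = (7744/2367)² = 59969536/5602689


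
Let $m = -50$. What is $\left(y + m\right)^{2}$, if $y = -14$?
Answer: $4096$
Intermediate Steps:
$\left(y + m\right)^{2} = \left(-14 - 50\right)^{2} = \left(-64\right)^{2} = 4096$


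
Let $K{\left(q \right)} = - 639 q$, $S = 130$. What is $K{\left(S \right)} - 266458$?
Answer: $-349528$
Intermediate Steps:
$K{\left(S \right)} - 266458 = \left(-639\right) 130 - 266458 = -83070 - 266458 = -349528$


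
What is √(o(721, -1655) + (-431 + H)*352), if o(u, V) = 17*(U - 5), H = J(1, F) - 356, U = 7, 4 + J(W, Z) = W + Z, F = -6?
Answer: I*√280158 ≈ 529.3*I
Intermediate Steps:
J(W, Z) = -4 + W + Z (J(W, Z) = -4 + (W + Z) = -4 + W + Z)
H = -365 (H = (-4 + 1 - 6) - 356 = -9 - 356 = -365)
o(u, V) = 34 (o(u, V) = 17*(7 - 5) = 17*2 = 34)
√(o(721, -1655) + (-431 + H)*352) = √(34 + (-431 - 365)*352) = √(34 - 796*352) = √(34 - 280192) = √(-280158) = I*√280158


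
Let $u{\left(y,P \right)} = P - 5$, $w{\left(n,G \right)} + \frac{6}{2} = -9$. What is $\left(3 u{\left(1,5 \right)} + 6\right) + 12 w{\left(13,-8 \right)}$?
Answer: $-138$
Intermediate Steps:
$w{\left(n,G \right)} = -12$ ($w{\left(n,G \right)} = -3 - 9 = -12$)
$u{\left(y,P \right)} = -5 + P$
$\left(3 u{\left(1,5 \right)} + 6\right) + 12 w{\left(13,-8 \right)} = \left(3 \left(-5 + 5\right) + 6\right) + 12 \left(-12\right) = \left(3 \cdot 0 + 6\right) - 144 = \left(0 + 6\right) - 144 = 6 - 144 = -138$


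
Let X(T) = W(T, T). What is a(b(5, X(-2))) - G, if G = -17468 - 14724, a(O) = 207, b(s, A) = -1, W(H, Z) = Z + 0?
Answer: 32399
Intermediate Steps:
W(H, Z) = Z
X(T) = T
G = -32192
a(b(5, X(-2))) - G = 207 - 1*(-32192) = 207 + 32192 = 32399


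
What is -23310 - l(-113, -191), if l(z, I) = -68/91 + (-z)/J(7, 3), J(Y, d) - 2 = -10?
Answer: -16958853/728 ≈ -23295.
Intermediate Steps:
J(Y, d) = -8 (J(Y, d) = 2 - 10 = -8)
l(z, I) = -68/91 + z/8 (l(z, I) = -68/91 - z/(-8) = -68*1/91 - z*(-⅛) = -68/91 + z/8)
-23310 - l(-113, -191) = -23310 - (-68/91 + (⅛)*(-113)) = -23310 - (-68/91 - 113/8) = -23310 - 1*(-10827/728) = -23310 + 10827/728 = -16958853/728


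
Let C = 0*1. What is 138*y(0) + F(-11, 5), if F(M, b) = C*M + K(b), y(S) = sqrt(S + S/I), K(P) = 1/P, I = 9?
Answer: 1/5 ≈ 0.20000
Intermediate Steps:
y(S) = sqrt(10)*sqrt(S)/3 (y(S) = sqrt(S + S/9) = sqrt(10*S/9) = sqrt(10)*sqrt(S)/3)
C = 0
F(M, b) = 1/b (F(M, b) = 0*M + 1/b = 0 + 1/b = 1/b)
138*y(0) + F(-11, 5) = 138*(sqrt(10)*sqrt(0)/3) + 1/5 = 138*((1/3)*sqrt(10)*0) + 1/5 = 138*0 + 1/5 = 0 + 1/5 = 1/5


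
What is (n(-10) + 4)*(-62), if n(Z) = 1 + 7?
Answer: -744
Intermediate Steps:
n(Z) = 8
(n(-10) + 4)*(-62) = (8 + 4)*(-62) = 12*(-62) = -744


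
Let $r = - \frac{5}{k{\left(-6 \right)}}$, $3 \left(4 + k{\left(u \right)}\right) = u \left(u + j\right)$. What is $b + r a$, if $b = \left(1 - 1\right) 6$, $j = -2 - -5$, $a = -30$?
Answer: $75$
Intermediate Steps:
$j = 3$ ($j = -2 + 5 = 3$)
$k{\left(u \right)} = -4 + \frac{u \left(3 + u\right)}{3}$ ($k{\left(u \right)} = -4 + \frac{u \left(u + 3\right)}{3} = -4 + \frac{u \left(3 + u\right)}{3}$)
$b = 0$ ($b = 0 \cdot 6 = 0$)
$r = - \frac{5}{2}$ ($r = - \frac{5}{-4 - 6 + \frac{\left(-6\right)^{2}}{3}} = - \frac{5}{-4 - 6 + \frac{1}{3} \cdot 36} = - \frac{5}{-4 - 6 + 12} = - \frac{5}{2} \approx -2.5$)
$b + r a = 0 - -75 = 0 + 75 = 75$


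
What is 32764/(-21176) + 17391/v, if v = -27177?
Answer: -104891587/47958346 ≈ -2.1871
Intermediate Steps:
32764/(-21176) + 17391/v = 32764/(-21176) + 17391/(-27177) = 32764*(-1/21176) + 17391*(-1/27177) = -8191/5294 - 5797/9059 = -104891587/47958346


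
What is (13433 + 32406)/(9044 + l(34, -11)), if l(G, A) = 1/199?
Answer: 9121961/1799757 ≈ 5.0684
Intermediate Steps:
l(G, A) = 1/199
(13433 + 32406)/(9044 + l(34, -11)) = (13433 + 32406)/(9044 + 1/199) = 45839/(1799757/199) = 45839*(199/1799757) = 9121961/1799757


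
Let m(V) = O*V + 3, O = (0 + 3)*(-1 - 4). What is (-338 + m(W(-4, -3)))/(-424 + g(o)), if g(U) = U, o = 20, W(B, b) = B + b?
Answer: 115/202 ≈ 0.56931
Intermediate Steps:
O = -15 (O = 3*(-5) = -15)
m(V) = 3 - 15*V (m(V) = -15*V + 3 = 3 - 15*V)
(-338 + m(W(-4, -3)))/(-424 + g(o)) = (-338 + (3 - 15*(-4 - 3)))/(-424 + 20) = (-338 + (3 - 15*(-7)))/(-404) = (-338 + (3 + 105))*(-1/404) = (-338 + 108)*(-1/404) = -230*(-1/404) = 115/202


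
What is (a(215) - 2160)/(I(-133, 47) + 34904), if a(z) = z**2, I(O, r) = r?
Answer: 6295/4993 ≈ 1.2608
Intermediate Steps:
(a(215) - 2160)/(I(-133, 47) + 34904) = (215**2 - 2160)/(47 + 34904) = (46225 - 2160)/34951 = 44065*(1/34951) = 6295/4993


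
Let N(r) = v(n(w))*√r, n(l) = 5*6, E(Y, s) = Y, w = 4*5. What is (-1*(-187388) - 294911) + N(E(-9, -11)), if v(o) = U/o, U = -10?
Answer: -107523 - I ≈ -1.0752e+5 - 1.0*I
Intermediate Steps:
w = 20
n(l) = 30
v(o) = -10/o
N(r) = -√r/3 (N(r) = (-10/30)*√r = (-10*1/30)*√r = -√r/3)
(-1*(-187388) - 294911) + N(E(-9, -11)) = (-1*(-187388) - 294911) - I = (187388 - 294911) - I = -107523 - I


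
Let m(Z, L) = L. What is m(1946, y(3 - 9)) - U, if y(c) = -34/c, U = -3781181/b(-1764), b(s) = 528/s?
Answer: -1667500073/132 ≈ -1.2633e+7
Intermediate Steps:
U = 555833607/44 (U = -3781181/(528/(-1764)) = -3781181/(528*(-1/1764)) = -3781181/(-44/147) = -3781181*(-147/44) = 555833607/44 ≈ 1.2633e+7)
m(1946, y(3 - 9)) - U = -34/(3 - 9) - 1*555833607/44 = -34/(-6) - 555833607/44 = -34*(-1/6) - 555833607/44 = 17/3 - 555833607/44 = -1667500073/132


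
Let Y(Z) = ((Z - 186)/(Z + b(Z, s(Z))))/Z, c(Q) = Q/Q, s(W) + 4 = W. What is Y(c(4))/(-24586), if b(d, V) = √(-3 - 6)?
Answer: 37/49172 - 111*I/49172 ≈ 0.00075246 - 0.0022574*I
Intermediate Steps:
s(W) = -4 + W
b(d, V) = 3*I (b(d, V) = √(-9) = 3*I)
c(Q) = 1
Y(Z) = (-186 + Z)/(Z*(Z + 3*I)) (Y(Z) = ((Z - 186)/(Z + 3*I))/Z = ((-186 + Z)/(Z + 3*I))/Z = (-186 + Z)/(Z*(Z + 3*I)))
Y(c(4))/(-24586) = ((-186 + 1)/(1*(1 + 3*I)))/(-24586) = (1*((1 - 3*I)/10)*(-185))*(-1/24586) = -37*(1 - 3*I)/2*(-1/24586) = 37*(1 - 3*I)/49172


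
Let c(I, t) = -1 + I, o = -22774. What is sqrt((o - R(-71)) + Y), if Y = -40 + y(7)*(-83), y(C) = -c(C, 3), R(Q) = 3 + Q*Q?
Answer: 12*I*sqrt(190) ≈ 165.41*I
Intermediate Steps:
R(Q) = 3 + Q**2
y(C) = 1 - C (y(C) = -(-1 + C) = 1 - C)
Y = 458 (Y = -40 + (1 - 1*7)*(-83) = -40 + (1 - 7)*(-83) = -40 - 6*(-83) = -40 + 498 = 458)
sqrt((o - R(-71)) + Y) = sqrt((-22774 - (3 + (-71)**2)) + 458) = sqrt((-22774 - (3 + 5041)) + 458) = sqrt((-22774 - 1*5044) + 458) = sqrt((-22774 - 5044) + 458) = sqrt(-27818 + 458) = sqrt(-27360) = 12*I*sqrt(190)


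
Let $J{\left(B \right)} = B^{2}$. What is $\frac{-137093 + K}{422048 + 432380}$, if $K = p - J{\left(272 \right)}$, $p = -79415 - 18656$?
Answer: $- \frac{77287}{213607} \approx -0.36182$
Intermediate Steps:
$p = -98071$
$K = -172055$ ($K = -98071 - 272^{2} = -98071 - 73984 = -172055$)
$\frac{-137093 + K}{422048 + 432380} = \frac{-137093 - 172055}{422048 + 432380} = - \frac{309148}{854428} = \left(-309148\right) \frac{1}{854428} = - \frac{77287}{213607}$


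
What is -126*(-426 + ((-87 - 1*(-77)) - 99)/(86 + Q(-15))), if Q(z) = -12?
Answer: 1992879/37 ≈ 53862.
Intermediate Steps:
-126*(-426 + ((-87 - 1*(-77)) - 99)/(86 + Q(-15))) = -126*(-426 + ((-87 - 1*(-77)) - 99)/(86 - 12)) = -126*(-426 + ((-87 + 77) - 99)/74) = -126*(-426 + (-10 - 99)*(1/74)) = -126*(-426 - 109*1/74) = -126*(-426 - 109/74) = -126*(-31633/74) = 1992879/37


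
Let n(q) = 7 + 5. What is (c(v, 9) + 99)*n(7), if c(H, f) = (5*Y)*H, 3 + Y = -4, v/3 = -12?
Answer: 16308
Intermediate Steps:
v = -36 (v = 3*(-12) = -36)
Y = -7 (Y = -3 - 4 = -7)
n(q) = 12
c(H, f) = -35*H (c(H, f) = (5*(-7))*H = -35*H)
(c(v, 9) + 99)*n(7) = (-35*(-36) + 99)*12 = (1260 + 99)*12 = 1359*12 = 16308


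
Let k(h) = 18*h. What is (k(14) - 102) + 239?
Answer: 389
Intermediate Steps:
(k(14) - 102) + 239 = (18*14 - 102) + 239 = (252 - 102) + 239 = 150 + 239 = 389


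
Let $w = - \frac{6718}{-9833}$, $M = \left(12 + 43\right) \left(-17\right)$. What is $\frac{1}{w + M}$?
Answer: $- \frac{9833}{9187137} \approx -0.0010703$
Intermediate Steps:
$M = -935$ ($M = 55 \left(-17\right) = -935$)
$w = \frac{6718}{9833}$ ($w = \left(-6718\right) \left(- \frac{1}{9833}\right) = \frac{6718}{9833} \approx 0.68321$)
$\frac{1}{w + M} = \frac{1}{\frac{6718}{9833} - 935} = \frac{1}{- \frac{9187137}{9833}} = - \frac{9833}{9187137}$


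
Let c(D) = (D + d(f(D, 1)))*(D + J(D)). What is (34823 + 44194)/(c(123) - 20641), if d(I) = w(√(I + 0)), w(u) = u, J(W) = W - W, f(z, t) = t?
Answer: -79017/5389 ≈ -14.663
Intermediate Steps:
J(W) = 0
d(I) = √I (d(I) = √(I + 0) = √I)
c(D) = D*(1 + D) (c(D) = (D + √1)*(D + 0) = (D + 1)*D = (1 + D)*D = D*(1 + D))
(34823 + 44194)/(c(123) - 20641) = (34823 + 44194)/(123*(1 + 123) - 20641) = 79017/(123*124 - 20641) = 79017/(15252 - 20641) = 79017/(-5389) = 79017*(-1/5389) = -79017/5389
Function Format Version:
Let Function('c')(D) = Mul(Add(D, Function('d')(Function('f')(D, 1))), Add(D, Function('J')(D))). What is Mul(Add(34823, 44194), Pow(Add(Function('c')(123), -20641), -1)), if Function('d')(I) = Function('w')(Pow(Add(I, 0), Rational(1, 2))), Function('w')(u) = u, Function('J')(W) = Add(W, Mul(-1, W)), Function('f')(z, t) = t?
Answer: Rational(-79017, 5389) ≈ -14.663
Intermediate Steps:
Function('J')(W) = 0
Function('d')(I) = Pow(I, Rational(1, 2)) (Function('d')(I) = Pow(Add(I, 0), Rational(1, 2)) = Pow(I, Rational(1, 2)))
Function('c')(D) = Mul(D, Add(1, D)) (Function('c')(D) = Mul(Add(D, Pow(1, Rational(1, 2))), Add(D, 0)) = Mul(Add(D, 1), D) = Mul(Add(1, D), D) = Mul(D, Add(1, D)))
Mul(Add(34823, 44194), Pow(Add(Function('c')(123), -20641), -1)) = Mul(Add(34823, 44194), Pow(Add(Mul(123, Add(1, 123)), -20641), -1)) = Mul(79017, Pow(Add(Mul(123, 124), -20641), -1)) = Mul(79017, Pow(Add(15252, -20641), -1)) = Mul(79017, Pow(-5389, -1)) = Mul(79017, Rational(-1, 5389)) = Rational(-79017, 5389)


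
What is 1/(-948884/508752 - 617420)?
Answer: -127188/78528652181 ≈ -1.6196e-6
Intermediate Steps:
1/(-948884/508752 - 617420) = 1/(-948884*1/508752 - 617420) = 1/(-237221/127188 - 617420) = 1/(-78528652181/127188) = -127188/78528652181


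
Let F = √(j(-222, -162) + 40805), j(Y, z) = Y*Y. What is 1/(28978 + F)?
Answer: 28978/839634395 - √90089/839634395 ≈ 3.4155e-5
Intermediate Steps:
j(Y, z) = Y²
F = √90089 (F = √((-222)² + 40805) = √(49284 + 40805) = √90089 ≈ 300.15)
1/(28978 + F) = 1/(28978 + √90089)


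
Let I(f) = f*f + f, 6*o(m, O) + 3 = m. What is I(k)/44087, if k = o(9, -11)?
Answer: 2/44087 ≈ 4.5365e-5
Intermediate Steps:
o(m, O) = -½ + m/6
k = 1 (k = -½ + (⅙)*9 = -½ + 3/2 = 1)
I(f) = f + f² (I(f) = f² + f = f + f²)
I(k)/44087 = (1*(1 + 1))/44087 = (1*2)*(1/44087) = 2*(1/44087) = 2/44087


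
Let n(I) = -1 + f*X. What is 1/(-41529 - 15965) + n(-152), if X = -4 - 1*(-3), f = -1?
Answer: -1/57494 ≈ -1.7393e-5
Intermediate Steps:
X = -1 (X = -4 + 3 = -1)
n(I) = 0 (n(I) = -1 - 1*(-1) = -1 + 1 = 0)
1/(-41529 - 15965) + n(-152) = 1/(-41529 - 15965) + 0 = 1/(-57494) + 0 = -1/57494 + 0 = -1/57494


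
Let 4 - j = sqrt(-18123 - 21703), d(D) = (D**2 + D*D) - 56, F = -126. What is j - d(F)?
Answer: -31692 - I*sqrt(39826) ≈ -31692.0 - 199.56*I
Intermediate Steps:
d(D) = -56 + 2*D**2 (d(D) = (D**2 + D**2) - 56 = 2*D**2 - 56 = -56 + 2*D**2)
j = 4 - I*sqrt(39826) (j = 4 - sqrt(-18123 - 21703) = 4 - sqrt(-39826) = 4 - I*sqrt(39826) ≈ 4.0 - 199.56*I)
j - d(F) = (4 - I*sqrt(39826)) - (-56 + 2*(-126)**2) = (4 - I*sqrt(39826)) - (-56 + 2*15876) = (4 - I*sqrt(39826)) - (-56 + 31752) = (4 - I*sqrt(39826)) - 1*31696 = (4 - I*sqrt(39826)) - 31696 = -31692 - I*sqrt(39826)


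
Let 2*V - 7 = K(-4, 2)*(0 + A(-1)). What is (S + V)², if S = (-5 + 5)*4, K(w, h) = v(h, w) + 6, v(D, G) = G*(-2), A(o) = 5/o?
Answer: 3969/4 ≈ 992.25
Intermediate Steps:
v(D, G) = -2*G
K(w, h) = 6 - 2*w (K(w, h) = -2*w + 6 = 6 - 2*w)
V = -63/2 (V = 7/2 + ((6 - 2*(-4))*(0 + 5/(-1)))/2 = 7/2 + ((6 + 8)*(0 + 5*(-1)))/2 = 7/2 + (14*(0 - 5))/2 = 7/2 + (14*(-5))/2 = 7/2 + (½)*(-70) = 7/2 - 35 = -63/2 ≈ -31.500)
S = 0 (S = 0*4 = 0)
(S + V)² = (0 - 63/2)² = (-63/2)² = 3969/4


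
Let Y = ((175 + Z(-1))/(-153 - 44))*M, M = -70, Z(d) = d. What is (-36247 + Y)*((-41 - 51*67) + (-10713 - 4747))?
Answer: 134856565722/197 ≈ 6.8455e+8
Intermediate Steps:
Y = 12180/197 (Y = ((175 - 1)/(-153 - 44))*(-70) = (174/(-197))*(-70) = (174*(-1/197))*(-70) = -174/197*(-70) = 12180/197 ≈ 61.827)
(-36247 + Y)*((-41 - 51*67) + (-10713 - 4747)) = (-36247 + 12180/197)*((-41 - 51*67) + (-10713 - 4747)) = -7128479*((-41 - 3417) - 15460)/197 = -7128479*(-3458 - 15460)/197 = -7128479/197*(-18918) = 134856565722/197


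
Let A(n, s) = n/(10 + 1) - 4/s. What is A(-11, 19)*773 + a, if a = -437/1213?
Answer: -21574230/23047 ≈ -936.10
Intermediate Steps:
a = -437/1213 (a = -437*1/1213 = -437/1213 ≈ -0.36026)
A(n, s) = -4/s + n/11 (A(n, s) = n/11 - 4/s = -4/s + n/11)
A(-11, 19)*773 + a = (-4/19 + (1/11)*(-11))*773 - 437/1213 = (-4*1/19 - 1)*773 - 437/1213 = (-4/19 - 1)*773 - 437/1213 = -23/19*773 - 437/1213 = -17779/19 - 437/1213 = -21574230/23047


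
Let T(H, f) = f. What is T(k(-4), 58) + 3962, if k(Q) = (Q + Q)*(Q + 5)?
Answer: 4020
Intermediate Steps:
k(Q) = 2*Q*(5 + Q) (k(Q) = (2*Q)*(5 + Q) = 2*Q*(5 + Q))
T(k(-4), 58) + 3962 = 58 + 3962 = 4020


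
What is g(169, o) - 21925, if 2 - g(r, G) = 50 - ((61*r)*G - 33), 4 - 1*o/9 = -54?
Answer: 5359292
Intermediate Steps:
o = 522 (o = 36 - 9*(-54) = 36 + 486 = 522)
g(r, G) = -81 + 61*G*r (g(r, G) = 2 - (50 - ((61*r)*G - 33)) = 2 - (50 - (61*G*r - 33)) = 2 - (50 - (-33 + 61*G*r)) = 2 - (50 + (33 - 61*G*r)) = 2 - (83 - 61*G*r) = 2 + (-83 + 61*G*r) = -81 + 61*G*r)
g(169, o) - 21925 = (-81 + 61*522*169) - 21925 = (-81 + 5381298) - 21925 = 5381217 - 21925 = 5359292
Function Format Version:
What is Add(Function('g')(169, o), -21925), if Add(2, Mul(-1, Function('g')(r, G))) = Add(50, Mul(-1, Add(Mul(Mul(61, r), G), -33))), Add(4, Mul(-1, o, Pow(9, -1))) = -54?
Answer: 5359292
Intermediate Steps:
o = 522 (o = Add(36, Mul(-9, -54)) = Add(36, 486) = 522)
Function('g')(r, G) = Add(-81, Mul(61, G, r)) (Function('g')(r, G) = Add(2, Mul(-1, Add(50, Mul(-1, Add(Mul(Mul(61, r), G), -33))))) = Add(2, Mul(-1, Add(50, Mul(-1, Add(Mul(61, G, r), -33))))) = Add(2, Mul(-1, Add(50, Mul(-1, Add(-33, Mul(61, G, r)))))) = Add(2, Mul(-1, Add(50, Add(33, Mul(-61, G, r))))) = Add(2, Mul(-1, Add(83, Mul(-61, G, r)))) = Add(2, Add(-83, Mul(61, G, r))) = Add(-81, Mul(61, G, r)))
Add(Function('g')(169, o), -21925) = Add(Add(-81, Mul(61, 522, 169)), -21925) = Add(Add(-81, 5381298), -21925) = Add(5381217, -21925) = 5359292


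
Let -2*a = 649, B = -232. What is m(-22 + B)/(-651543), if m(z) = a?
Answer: 649/1303086 ≈ 0.00049805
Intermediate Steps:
a = -649/2 (a = -½*649 = -649/2 ≈ -324.50)
m(z) = -649/2
m(-22 + B)/(-651543) = -649/2/(-651543) = -649/2*(-1/651543) = 649/1303086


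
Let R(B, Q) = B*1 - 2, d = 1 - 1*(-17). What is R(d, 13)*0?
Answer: 0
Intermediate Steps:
d = 18 (d = 1 + 17 = 18)
R(B, Q) = -2 + B (R(B, Q) = B - 2 = -2 + B)
R(d, 13)*0 = (-2 + 18)*0 = 16*0 = 0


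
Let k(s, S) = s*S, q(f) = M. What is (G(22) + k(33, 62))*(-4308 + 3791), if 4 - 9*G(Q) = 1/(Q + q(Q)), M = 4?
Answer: -247574239/234 ≈ -1.0580e+6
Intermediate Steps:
q(f) = 4
k(s, S) = S*s
G(Q) = 4/9 - 1/(9*(4 + Q)) (G(Q) = 4/9 - 1/(9*(Q + 4)) = 4/9 - 1/(9*(4 + Q)))
(G(22) + k(33, 62))*(-4308 + 3791) = ((15 + 4*22)/(9*(4 + 22)) + 62*33)*(-4308 + 3791) = ((1/9)*(15 + 88)/26 + 2046)*(-517) = ((1/9)*(1/26)*103 + 2046)*(-517) = (103/234 + 2046)*(-517) = (478867/234)*(-517) = -247574239/234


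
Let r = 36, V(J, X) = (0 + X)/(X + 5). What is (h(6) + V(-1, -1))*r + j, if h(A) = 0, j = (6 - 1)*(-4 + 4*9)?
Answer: 151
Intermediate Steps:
j = 160 (j = 5*(-4 + 36) = 5*32 = 160)
V(J, X) = X/(5 + X)
(h(6) + V(-1, -1))*r + j = (0 - 1/(5 - 1))*36 + 160 = (0 - 1/4)*36 + 160 = (0 - 1*¼)*36 + 160 = (0 - ¼)*36 + 160 = -¼*36 + 160 = -9 + 160 = 151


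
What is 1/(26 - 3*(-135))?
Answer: 1/431 ≈ 0.0023202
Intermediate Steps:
1/(26 - 3*(-135)) = 1/(26 + 405) = 1/431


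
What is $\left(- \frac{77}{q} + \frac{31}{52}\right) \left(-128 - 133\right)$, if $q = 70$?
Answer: $\frac{34191}{260} \approx 131.5$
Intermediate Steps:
$\left(- \frac{77}{q} + \frac{31}{52}\right) \left(-128 - 133\right) = \left(- \frac{77}{70} + \frac{31}{52}\right) \left(-128 - 133\right) = \left(\left(-77\right) \frac{1}{70} + 31 \cdot \frac{1}{52}\right) \left(-261\right) = \left(- \frac{11}{10} + \frac{31}{52}\right) \left(-261\right) = \left(- \frac{131}{260}\right) \left(-261\right) = \frac{34191}{260}$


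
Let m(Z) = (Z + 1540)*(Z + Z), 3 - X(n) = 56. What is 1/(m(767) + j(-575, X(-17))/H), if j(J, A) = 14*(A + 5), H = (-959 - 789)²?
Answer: 190969/675827450880 ≈ 2.8257e-7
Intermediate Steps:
X(n) = -53 (X(n) = 3 - 1*56 = 3 - 56 = -53)
m(Z) = 2*Z*(1540 + Z) (m(Z) = (1540 + Z)*(2*Z) = 2*Z*(1540 + Z))
H = 3055504 (H = (-1748)² = 3055504)
j(J, A) = 70 + 14*A (j(J, A) = 14*(5 + A) = 70 + 14*A)
1/(m(767) + j(-575, X(-17))/H) = 1/(2*767*(1540 + 767) + (70 + 14*(-53))/3055504) = 1/(2*767*2307 + (70 - 742)*(1/3055504)) = 1/(3538938 - 672*1/3055504) = 1/(3538938 - 42/190969) = 1/(675827450880/190969) = 190969/675827450880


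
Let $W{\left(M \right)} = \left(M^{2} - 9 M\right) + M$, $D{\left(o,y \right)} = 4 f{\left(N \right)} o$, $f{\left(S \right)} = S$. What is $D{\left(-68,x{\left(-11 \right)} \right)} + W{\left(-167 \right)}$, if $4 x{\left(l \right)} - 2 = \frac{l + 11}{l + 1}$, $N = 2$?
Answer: $28681$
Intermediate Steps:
$x{\left(l \right)} = \frac{1}{2} + \frac{11 + l}{4 \left(1 + l\right)}$ ($x{\left(l \right)} = \frac{1}{2} + \frac{\left(l + 11\right) \frac{1}{l + 1}}{4} = \frac{1}{2} + \frac{\left(11 + l\right) \frac{1}{1 + l}}{4} = \frac{1}{2} + \frac{\frac{1}{1 + l} \left(11 + l\right)}{4} = \frac{1}{2} + \frac{11 + l}{4 \left(1 + l\right)}$)
$D{\left(o,y \right)} = 8 o$ ($D{\left(o,y \right)} = 4 \cdot 2 o = 8 o$)
$W{\left(M \right)} = M^{2} - 8 M$
$D{\left(-68,x{\left(-11 \right)} \right)} + W{\left(-167 \right)} = 8 \left(-68\right) - 167 \left(-8 - 167\right) = -544 - -29225 = -544 + 29225 = 28681$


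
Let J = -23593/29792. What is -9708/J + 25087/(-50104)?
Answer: 14490523878953/1182103672 ≈ 12258.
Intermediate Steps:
J = -23593/29792 (J = -23593*1/29792 = -23593/29792 ≈ -0.79192)
-9708/J + 25087/(-50104) = -9708/(-23593/29792) + 25087/(-50104) = -9708*(-29792/23593) + 25087*(-1/50104) = 289220736/23593 - 25087/50104 = 14490523878953/1182103672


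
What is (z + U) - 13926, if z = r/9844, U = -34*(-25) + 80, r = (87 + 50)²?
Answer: -127913855/9844 ≈ -12994.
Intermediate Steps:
r = 18769 (r = 137² = 18769)
U = 930 (U = 850 + 80 = 930)
z = 18769/9844 ≈ 1.9066
(z + U) - 13926 = (18769/9844 + 930) - 13926 = 9173689/9844 - 13926 = -127913855/9844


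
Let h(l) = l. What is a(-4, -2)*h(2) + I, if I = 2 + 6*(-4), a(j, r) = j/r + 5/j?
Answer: -41/2 ≈ -20.500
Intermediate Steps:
a(j, r) = 5/j + j/r
I = -22 (I = 2 - 24 = -22)
a(-4, -2)*h(2) + I = (5/(-4) - 4/(-2))*2 - 22 = (5*(-¼) - 4*(-½))*2 - 22 = (-5/4 + 2)*2 - 22 = (¾)*2 - 22 = 3/2 - 22 = -41/2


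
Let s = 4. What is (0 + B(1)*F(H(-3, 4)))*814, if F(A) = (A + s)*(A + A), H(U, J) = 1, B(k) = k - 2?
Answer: -8140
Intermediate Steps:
B(k) = -2 + k
F(A) = 2*A*(4 + A) (F(A) = (A + 4)*(A + A) = (4 + A)*(2*A) = 2*A*(4 + A))
(0 + B(1)*F(H(-3, 4)))*814 = (0 + (-2 + 1)*(2*1*(4 + 1)))*814 = (0 - 2*5)*814 = (0 - 1*10)*814 = (0 - 10)*814 = -10*814 = -8140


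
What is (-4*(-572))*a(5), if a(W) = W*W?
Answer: 57200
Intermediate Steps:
a(W) = W²
(-4*(-572))*a(5) = -4*(-572)*5² = 2288*25 = 57200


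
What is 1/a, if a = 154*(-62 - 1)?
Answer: -1/9702 ≈ -0.00010307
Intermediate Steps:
a = -9702 (a = 154*(-63) = -9702)
1/a = 1/(-9702) = -1/9702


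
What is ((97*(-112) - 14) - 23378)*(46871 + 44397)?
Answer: -3126476608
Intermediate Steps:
((97*(-112) - 14) - 23378)*(46871 + 44397) = ((-10864 - 14) - 23378)*91268 = (-10878 - 23378)*91268 = -34256*91268 = -3126476608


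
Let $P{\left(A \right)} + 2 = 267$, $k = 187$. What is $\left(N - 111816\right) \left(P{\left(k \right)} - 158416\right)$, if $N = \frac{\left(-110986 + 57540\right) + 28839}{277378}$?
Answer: $\frac{4905104356471305}{277378} \approx 1.7684 \cdot 10^{10}$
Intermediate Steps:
$P{\left(A \right)} = 265$ ($P{\left(A \right)} = -2 + 267 = 265$)
$N = - \frac{24607}{277378}$ ($N = \left(-53446 + 28839\right) \frac{1}{277378} = \left(-24607\right) \frac{1}{277378} = - \frac{24607}{277378} \approx -0.088713$)
$\left(N - 111816\right) \left(P{\left(k \right)} - 158416\right) = \left(- \frac{24607}{277378} - 111816\right) \left(265 - 158416\right) = \left(- \frac{31015323055}{277378}\right) \left(-158151\right) = \frac{4905104356471305}{277378}$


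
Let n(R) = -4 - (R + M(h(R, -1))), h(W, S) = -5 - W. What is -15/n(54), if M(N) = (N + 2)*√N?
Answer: 174/39011 + 171*I*√59/39011 ≈ 0.0044603 + 0.033669*I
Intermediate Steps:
M(N) = √N*(2 + N) (M(N) = (2 + N)*√N = √N*(2 + N))
n(R) = -4 - R - √(-5 - R)*(-3 - R) (n(R) = -4 - (R + √(-5 - R)*(2 + (-5 - R))) = -4 - (R + √(-5 - R)*(-3 - R)) = -4 + (-R - √(-5 - R)*(-3 - R)) = -4 - R - √(-5 - R)*(-3 - R))
-15/n(54) = -15/(-4 - 1*54 + √(-5 - 1*54)*(3 + 54)) = -15/(-4 - 54 + √(-5 - 54)*57) = -15/(-4 - 54 + √(-59)*57) = -15/(-4 - 54 + (I*√59)*57) = -15/(-4 - 54 + 57*I*√59) = -15/(-58 + 57*I*√59)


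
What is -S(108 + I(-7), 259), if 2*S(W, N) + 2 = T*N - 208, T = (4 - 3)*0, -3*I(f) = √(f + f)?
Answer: 105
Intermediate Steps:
I(f) = -√2*√f/3 (I(f) = -√(f + f)/3 = -√2*√f/3)
T = 0 (T = 1*0 = 0)
S(W, N) = -105 (S(W, N) = -1 + (0*N - 208)/2 = -1 + (0 - 208)/2 = -1 + (½)*(-208) = -1 - 104 = -105)
-S(108 + I(-7), 259) = -1*(-105) = 105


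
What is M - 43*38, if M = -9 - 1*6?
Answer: -1649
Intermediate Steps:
M = -15 (M = -9 - 6 = -15)
M - 43*38 = -15 - 43*38 = -15 - 1634 = -1649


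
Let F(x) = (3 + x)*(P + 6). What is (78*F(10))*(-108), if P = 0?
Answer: -657072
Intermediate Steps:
F(x) = 18 + 6*x (F(x) = (3 + x)*(0 + 6) = (3 + x)*6 = 18 + 6*x)
(78*F(10))*(-108) = (78*(18 + 6*10))*(-108) = (78*(18 + 60))*(-108) = (78*78)*(-108) = 6084*(-108) = -657072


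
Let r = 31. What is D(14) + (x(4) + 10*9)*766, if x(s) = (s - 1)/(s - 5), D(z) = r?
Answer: 66673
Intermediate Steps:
D(z) = 31
x(s) = (-1 + s)/(-5 + s)
D(14) + (x(4) + 10*9)*766 = 31 + ((-1 + 4)/(-5 + 4) + 10*9)*766 = 31 + (3/(-1) + 90)*766 = 31 + (-1*3 + 90)*766 = 31 + (-3 + 90)*766 = 31 + 87*766 = 31 + 66642 = 66673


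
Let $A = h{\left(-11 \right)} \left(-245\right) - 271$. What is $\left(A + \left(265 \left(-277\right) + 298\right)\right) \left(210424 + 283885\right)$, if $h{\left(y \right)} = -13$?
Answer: $-34697031637$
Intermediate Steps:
$A = 2914$ ($A = \left(-13\right) \left(-245\right) - 271 = 3185 - 271 = 2914$)
$\left(A + \left(265 \left(-277\right) + 298\right)\right) \left(210424 + 283885\right) = \left(2914 + \left(265 \left(-277\right) + 298\right)\right) \left(210424 + 283885\right) = \left(2914 + \left(-73405 + 298\right)\right) 494309 = \left(2914 - 73107\right) 494309 = \left(-70193\right) 494309 = -34697031637$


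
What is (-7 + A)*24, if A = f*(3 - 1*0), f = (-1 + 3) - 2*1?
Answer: -168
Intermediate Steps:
f = 0 (f = 2 - 2 = 0)
A = 0 (A = 0*(3 - 1*0) = 0*(3 + 0) = 0*3 = 0)
(-7 + A)*24 = (-7 + 0)*24 = -7*24 = -168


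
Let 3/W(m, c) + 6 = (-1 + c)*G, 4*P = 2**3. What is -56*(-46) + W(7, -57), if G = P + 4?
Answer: 303967/118 ≈ 2576.0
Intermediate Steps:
P = 2 (P = (1/4)*2**3 = (1/4)*8 = 2)
G = 6 (G = 2 + 4 = 6)
W(m, c) = 3/(-12 + 6*c) (W(m, c) = 3/(-6 + (-1 + c)*6) = 3/(-6 + (-6 + 6*c)) = 3/(-12 + 6*c))
-56*(-46) + W(7, -57) = -56*(-46) + 1/(2*(-2 - 57)) = 2576 + (1/2)/(-59) = 2576 + (1/2)*(-1/59) = 2576 - 1/118 = 303967/118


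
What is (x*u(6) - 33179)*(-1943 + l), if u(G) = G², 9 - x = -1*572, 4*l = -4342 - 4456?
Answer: 101598955/2 ≈ 5.0799e+7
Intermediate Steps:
l = -4399/2 (l = (-4342 - 4456)/4 = (¼)*(-8798) = -4399/2 ≈ -2199.5)
x = 581 (x = 9 - (-1)*572 = 9 - 1*(-572) = 9 + 572 = 581)
(x*u(6) - 33179)*(-1943 + l) = (581*6² - 33179)*(-1943 - 4399/2) = (581*36 - 33179)*(-8285/2) = (20916 - 33179)*(-8285/2) = -12263*(-8285/2) = 101598955/2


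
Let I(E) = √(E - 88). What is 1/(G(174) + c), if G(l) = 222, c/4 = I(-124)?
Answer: 111/26338 - 2*I*√53/13169 ≈ 0.0042144 - 0.0011056*I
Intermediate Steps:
I(E) = √(-88 + E)
c = 8*I*√53 (c = 4*√(-88 - 124) = 4*√(-212) = 4*(2*I*√53) = 8*I*√53 ≈ 58.241*I)
1/(G(174) + c) = 1/(222 + 8*I*√53)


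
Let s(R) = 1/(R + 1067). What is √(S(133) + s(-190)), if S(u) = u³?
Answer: 5*√72379253762/877 ≈ 1533.8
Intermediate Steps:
s(R) = 1/(1067 + R)
√(S(133) + s(-190)) = √(133³ + 1/(1067 - 190)) = √(2352637 + 1/877) = √(2063262650/877) = 5*√72379253762/877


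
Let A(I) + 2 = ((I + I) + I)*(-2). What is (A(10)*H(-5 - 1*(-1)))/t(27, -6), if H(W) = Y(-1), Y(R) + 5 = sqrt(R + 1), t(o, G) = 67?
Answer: 310/67 ≈ 4.6269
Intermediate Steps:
Y(R) = -5 + sqrt(1 + R) (Y(R) = -5 + sqrt(R + 1) = -5 + sqrt(1 + R))
H(W) = -5 (H(W) = -5 + sqrt(1 - 1) = -5 + sqrt(0) = -5 + 0 = -5)
A(I) = -2 - 6*I (A(I) = -2 + ((I + I) + I)*(-2) = -2 + (2*I + I)*(-2) = -2 + (3*I)*(-2) = -2 - 6*I)
(A(10)*H(-5 - 1*(-1)))/t(27, -6) = ((-2 - 6*10)*(-5))/67 = ((-2 - 60)*(-5))*(1/67) = -62*(-5)*(1/67) = 310*(1/67) = 310/67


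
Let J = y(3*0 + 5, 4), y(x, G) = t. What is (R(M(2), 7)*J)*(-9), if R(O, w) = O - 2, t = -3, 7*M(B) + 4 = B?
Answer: -432/7 ≈ -61.714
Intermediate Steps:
M(B) = -4/7 + B/7
R(O, w) = -2 + O
y(x, G) = -3
J = -3
(R(M(2), 7)*J)*(-9) = ((-2 + (-4/7 + (⅐)*2))*(-3))*(-9) = ((-2 + (-4/7 + 2/7))*(-3))*(-9) = ((-2 - 2/7)*(-3))*(-9) = -16/7*(-3)*(-9) = (48/7)*(-9) = -432/7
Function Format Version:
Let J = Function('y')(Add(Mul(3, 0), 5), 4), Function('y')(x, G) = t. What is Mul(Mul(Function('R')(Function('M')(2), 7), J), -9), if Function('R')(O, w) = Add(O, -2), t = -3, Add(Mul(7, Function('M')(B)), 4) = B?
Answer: Rational(-432, 7) ≈ -61.714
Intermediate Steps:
Function('M')(B) = Add(Rational(-4, 7), Mul(Rational(1, 7), B))
Function('R')(O, w) = Add(-2, O)
Function('y')(x, G) = -3
J = -3
Mul(Mul(Function('R')(Function('M')(2), 7), J), -9) = Mul(Mul(Add(-2, Add(Rational(-4, 7), Mul(Rational(1, 7), 2))), -3), -9) = Mul(Mul(Add(-2, Add(Rational(-4, 7), Rational(2, 7))), -3), -9) = Mul(Mul(Add(-2, Rational(-2, 7)), -3), -9) = Mul(Mul(Rational(-16, 7), -3), -9) = Mul(Rational(48, 7), -9) = Rational(-432, 7)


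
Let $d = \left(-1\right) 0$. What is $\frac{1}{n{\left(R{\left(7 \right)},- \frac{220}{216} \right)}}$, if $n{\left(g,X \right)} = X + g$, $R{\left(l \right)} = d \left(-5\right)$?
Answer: $- \frac{54}{55} \approx -0.98182$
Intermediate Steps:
$d = 0$
$R{\left(l \right)} = 0$ ($R{\left(l \right)} = 0 \left(-5\right) = 0$)
$\frac{1}{n{\left(R{\left(7 \right)},- \frac{220}{216} \right)}} = \frac{1}{- \frac{220}{216} + 0} = \frac{1}{\left(-220\right) \frac{1}{216} + 0} = \frac{1}{- \frac{55}{54} + 0} = \frac{1}{- \frac{55}{54}} = - \frac{54}{55}$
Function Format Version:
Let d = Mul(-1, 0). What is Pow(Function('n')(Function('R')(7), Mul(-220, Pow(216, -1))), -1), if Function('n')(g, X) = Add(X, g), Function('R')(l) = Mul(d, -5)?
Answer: Rational(-54, 55) ≈ -0.98182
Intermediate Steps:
d = 0
Function('R')(l) = 0 (Function('R')(l) = Mul(0, -5) = 0)
Pow(Function('n')(Function('R')(7), Mul(-220, Pow(216, -1))), -1) = Pow(Add(Mul(-220, Pow(216, -1)), 0), -1) = Pow(Add(Mul(-220, Rational(1, 216)), 0), -1) = Pow(Add(Rational(-55, 54), 0), -1) = Pow(Rational(-55, 54), -1) = Rational(-54, 55)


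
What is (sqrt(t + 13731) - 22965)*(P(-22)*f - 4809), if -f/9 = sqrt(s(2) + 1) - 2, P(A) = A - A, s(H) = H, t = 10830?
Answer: 110438685 - 14427*sqrt(2729) ≈ 1.0968e+8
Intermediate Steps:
P(A) = 0
f = 18 - 9*sqrt(3) (f = -9*(sqrt(2 + 1) - 2) = -9*(sqrt(3) - 2) = -9*(-2 + sqrt(3)) = 18 - 9*sqrt(3) ≈ 2.4115)
(sqrt(t + 13731) - 22965)*(P(-22)*f - 4809) = (sqrt(10830 + 13731) - 22965)*(0*(18 - 9*sqrt(3)) - 4809) = (sqrt(24561) - 22965)*(0 - 4809) = (3*sqrt(2729) - 22965)*(-4809) = (-22965 + 3*sqrt(2729))*(-4809) = 110438685 - 14427*sqrt(2729)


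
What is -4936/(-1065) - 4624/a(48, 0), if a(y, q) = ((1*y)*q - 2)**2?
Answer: -1226204/1065 ≈ -1151.4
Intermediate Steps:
a(y, q) = (-2 + q*y)**2 (a(y, q) = (y*q - 2)**2 = (q*y - 2)**2 = (-2 + q*y)**2)
-4936/(-1065) - 4624/a(48, 0) = -4936/(-1065) - 4624/(-2 + 0*48)**2 = -4936*(-1/1065) - 4624/(-2 + 0)**2 = 4936/1065 - 4624/((-2)**2) = 4936/1065 - 4624/4 = 4936/1065 - 4624*1/4 = 4936/1065 - 1156 = -1226204/1065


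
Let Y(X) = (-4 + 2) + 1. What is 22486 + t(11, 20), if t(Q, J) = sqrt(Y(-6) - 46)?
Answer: 22486 + I*sqrt(47) ≈ 22486.0 + 6.8557*I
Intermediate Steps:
Y(X) = -1 (Y(X) = -2 + 1 = -1)
t(Q, J) = I*sqrt(47) (t(Q, J) = sqrt(-1 - 46) = sqrt(-47) = I*sqrt(47))
22486 + t(11, 20) = 22486 + I*sqrt(47)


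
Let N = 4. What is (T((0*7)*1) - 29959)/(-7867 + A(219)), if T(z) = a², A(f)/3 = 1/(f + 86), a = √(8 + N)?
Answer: 9133835/2399432 ≈ 3.8067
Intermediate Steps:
a = 2*√3 (a = √(8 + 4) = √12 = 2*√3 ≈ 3.4641)
A(f) = 3/(86 + f) (A(f) = 3/(f + 86) = 3/(86 + f))
T(z) = 12 (T(z) = (2*√3)² = 12)
(T((0*7)*1) - 29959)/(-7867 + A(219)) = (12 - 29959)/(-7867 + 3/(86 + 219)) = -29947/(-7867 + 3/305) = -29947/(-2399432/305) = -29947*(-305/2399432) = 9133835/2399432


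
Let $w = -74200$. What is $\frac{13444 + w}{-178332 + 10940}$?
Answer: $\frac{15189}{41848} \approx 0.36296$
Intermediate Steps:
$\frac{13444 + w}{-178332 + 10940} = \frac{13444 - 74200}{-178332 + 10940} = - \frac{60756}{-167392} = \left(-60756\right) \left(- \frac{1}{167392}\right) = \frac{15189}{41848}$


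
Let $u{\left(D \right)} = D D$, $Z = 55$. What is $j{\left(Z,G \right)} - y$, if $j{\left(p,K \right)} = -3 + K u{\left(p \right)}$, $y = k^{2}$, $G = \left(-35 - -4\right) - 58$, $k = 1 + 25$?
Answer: $-269904$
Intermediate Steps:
$k = 26$
$G = -89$ ($G = \left(-35 + 4\right) - 58 = -31 - 58 = -89$)
$u{\left(D \right)} = D^{2}$
$y = 676$ ($y = 26^{2} = 676$)
$j{\left(p,K \right)} = -3 + K p^{2}$
$j{\left(Z,G \right)} - y = \left(-3 - 89 \cdot 55^{2}\right) - 676 = \left(-3 - 269225\right) - 676 = -269228 - 676 = -269904$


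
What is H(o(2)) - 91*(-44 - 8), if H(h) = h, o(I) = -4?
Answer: 4728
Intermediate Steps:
H(o(2)) - 91*(-44 - 8) = -4 - 91*(-44 - 8) = -4 - 91*(-52) = -4 + 4732 = 4728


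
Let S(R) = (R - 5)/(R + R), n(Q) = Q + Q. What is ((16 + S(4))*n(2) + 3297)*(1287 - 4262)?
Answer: -19994975/2 ≈ -9.9975e+6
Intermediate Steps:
n(Q) = 2*Q
S(R) = (-5 + R)/(2*R) (S(R) = (-5 + R)/((2*R)) = (-5 + R)*(1/(2*R)) = (-5 + R)/(2*R))
((16 + S(4))*n(2) + 3297)*(1287 - 4262) = ((16 + (½)*(-5 + 4)/4)*(2*2) + 3297)*(1287 - 4262) = ((16 + (½)*(¼)*(-1))*4 + 3297)*(-2975) = ((16 - ⅛)*4 + 3297)*(-2975) = ((127/8)*4 + 3297)*(-2975) = (127/2 + 3297)*(-2975) = (6721/2)*(-2975) = -19994975/2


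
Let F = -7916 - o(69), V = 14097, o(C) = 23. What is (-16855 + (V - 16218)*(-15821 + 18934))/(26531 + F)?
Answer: -827441/2324 ≈ -356.04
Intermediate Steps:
F = -7939 (F = -7916 - 1*23 = -7916 - 23 = -7939)
(-16855 + (V - 16218)*(-15821 + 18934))/(26531 + F) = (-16855 + (14097 - 16218)*(-15821 + 18934))/(26531 - 7939) = (-16855 - 2121*3113)/18592 = (-16855 - 6602673)*(1/18592) = -6619528*1/18592 = -827441/2324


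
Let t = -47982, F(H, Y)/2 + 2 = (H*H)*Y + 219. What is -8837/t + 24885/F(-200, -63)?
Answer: 1547879024/8636016279 ≈ 0.17924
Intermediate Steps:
F(H, Y) = 434 + 2*Y*H² (F(H, Y) = -4 + 2*((H*H)*Y + 219) = -4 + 2*(H²*Y + 219) = -4 + 2*(Y*H² + 219) = -4 + 2*(219 + Y*H²) = -4 + (438 + 2*Y*H²) = 434 + 2*Y*H²)
-8837/t + 24885/F(-200, -63) = -8837/(-47982) + 24885/(434 + 2*(-63)*(-200)²) = -8837*(-1/47982) + 24885/(434 + 2*(-63)*40000) = 8837/47982 + 24885/(434 - 5040000) = 8837/47982 + 24885/(-5039566) = 8837/47982 + 24885*(-1/5039566) = 8837/47982 - 3555/719938 = 1547879024/8636016279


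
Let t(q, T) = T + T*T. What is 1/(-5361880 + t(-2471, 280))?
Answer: -1/5283200 ≈ -1.8928e-7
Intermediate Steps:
t(q, T) = T + T²
1/(-5361880 + t(-2471, 280)) = 1/(-5361880 + 280*(1 + 280)) = 1/(-5361880 + 280*281) = 1/(-5361880 + 78680) = 1/(-5283200) = -1/5283200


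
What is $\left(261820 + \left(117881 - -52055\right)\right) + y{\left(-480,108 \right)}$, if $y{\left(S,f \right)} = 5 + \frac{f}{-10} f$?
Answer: $\frac{2152973}{5} \approx 4.3059 \cdot 10^{5}$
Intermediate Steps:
$y{\left(S,f \right)} = 5 - \frac{f^{2}}{10}$ ($y{\left(S,f \right)} = 5 + f \left(- \frac{1}{10}\right) f = 5 + - \frac{f}{10} f = 5 - \frac{f^{2}}{10}$)
$\left(261820 + \left(117881 - -52055\right)\right) + y{\left(-480,108 \right)} = \left(261820 + \left(117881 - -52055\right)\right) + \left(5 - \frac{108^{2}}{10}\right) = \left(261820 + \left(117881 + 52055\right)\right) + \left(5 - \frac{5832}{5}\right) = \left(261820 + 169936\right) + \left(5 - \frac{5832}{5}\right) = 431756 - \frac{5807}{5} = \frac{2152973}{5}$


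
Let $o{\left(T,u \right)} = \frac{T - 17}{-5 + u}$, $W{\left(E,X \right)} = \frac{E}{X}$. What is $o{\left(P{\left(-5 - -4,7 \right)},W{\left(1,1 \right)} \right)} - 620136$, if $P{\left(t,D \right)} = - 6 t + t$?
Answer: $-620133$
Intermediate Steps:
$P{\left(t,D \right)} = - 5 t$
$o{\left(T,u \right)} = \frac{-17 + T}{-5 + u}$
$o{\left(P{\left(-5 - -4,7 \right)},W{\left(1,1 \right)} \right)} - 620136 = \frac{-17 - 5 \left(-5 - -4\right)}{-5 + 1 \cdot 1^{-1}} - 620136 = \frac{-17 - 5 \left(-5 + 4\right)}{-5 + 1 \cdot 1} - 620136 = \frac{-17 - -5}{-5 + 1} - 620136 = \frac{-17 + 5}{-4} - 620136 = \left(- \frac{1}{4}\right) \left(-12\right) - 620136 = 3 - 620136 = -620133$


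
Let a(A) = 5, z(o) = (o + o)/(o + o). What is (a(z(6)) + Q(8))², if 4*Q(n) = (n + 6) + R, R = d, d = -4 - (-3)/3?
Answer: 961/16 ≈ 60.063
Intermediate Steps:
z(o) = 1 (z(o) = (2*o)/((2*o)) = (2*o)*(1/(2*o)) = 1)
d = -3 (d = -4 - (-3)/3 = -4 - 1*(-1) = -4 + 1 = -3)
R = -3
Q(n) = ¾ + n/4 (Q(n) = ((n + 6) - 3)/4 = ((6 + n) - 3)/4 = (3 + n)/4 = ¾ + n/4)
(a(z(6)) + Q(8))² = (5 + (¾ + (¼)*8))² = (5 + (¾ + 2))² = (5 + 11/4)² = (31/4)² = 961/16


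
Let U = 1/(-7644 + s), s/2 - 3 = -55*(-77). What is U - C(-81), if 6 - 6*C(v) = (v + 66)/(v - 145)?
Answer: -92863/94016 ≈ -0.98774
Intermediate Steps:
C(v) = 1 - (66 + v)/(6*(-145 + v)) (C(v) = 1 - (v + 66)/(6*(v - 145)) = 1 - (66 + v)/(6*(-145 + v)))
s = 8476 (s = 6 + 2*(-55*(-77)) = 6 + 2*4235 = 6 + 8470 = 8476)
U = 1/832 (U = 1/(-7644 + 8476) = 1/832 ≈ 0.0012019)
U - C(-81) = 1/832 - (-936 + 5*(-81))/(6*(-145 - 81)) = 1/832 - (-936 - 405)/(6*(-226)) = 1/832 - (-1)*(-1341)/(6*226) = 1/832 - 1*447/452 = 1/832 - 447/452 = -92863/94016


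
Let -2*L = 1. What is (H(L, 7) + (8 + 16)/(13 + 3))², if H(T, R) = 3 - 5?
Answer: ¼ ≈ 0.25000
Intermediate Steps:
L = -½ (L = -½*1 = -½ ≈ -0.50000)
H(T, R) = -2
(H(L, 7) + (8 + 16)/(13 + 3))² = (-2 + (8 + 16)/(13 + 3))² = (-2 + 24/16)² = (-2 + 24*(1/16))² = (-2 + 3/2)² = (-½)² = ¼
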